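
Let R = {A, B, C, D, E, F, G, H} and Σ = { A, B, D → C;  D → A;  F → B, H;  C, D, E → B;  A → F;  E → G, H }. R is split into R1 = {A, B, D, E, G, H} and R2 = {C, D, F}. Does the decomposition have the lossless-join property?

Yes

Common attributes: R1 ∩ R2 = {D}.
Closure of {D}: D → A applies, adding A; A → F applies, adding F; F → B, H applies, adding B, H; A, B, D → C applies, adding C. So (D)⁺ = {A, B, C, D, F, H}.
This closure contains every attribute of R2, so R1 ∩ R2 → R2. The join is lossless.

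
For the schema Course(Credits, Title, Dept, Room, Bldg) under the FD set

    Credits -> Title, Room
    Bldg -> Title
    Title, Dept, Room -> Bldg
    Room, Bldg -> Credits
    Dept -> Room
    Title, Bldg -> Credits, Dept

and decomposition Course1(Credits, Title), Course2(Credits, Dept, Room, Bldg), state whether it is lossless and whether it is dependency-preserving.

lossless but not dependency-preserving

Lossless test: (Credits)⁺ = {Credits, Title, Room}, which contains all of one fragment — lossless.
Dependency preservation: the restricted closure of {Title, Dept, Room} across the fragments never reaches {Bldg}, so Title, Dept, Room → Bldg cannot be enforced without a join — not preserved.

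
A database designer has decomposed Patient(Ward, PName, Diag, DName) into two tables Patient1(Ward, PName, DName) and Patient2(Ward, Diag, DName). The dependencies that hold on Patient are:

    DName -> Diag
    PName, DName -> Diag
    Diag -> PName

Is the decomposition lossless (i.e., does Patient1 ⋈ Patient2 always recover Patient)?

Yes

Common attributes: Patient1 ∩ Patient2 = {Ward, DName}.
Closure of {Ward, DName}: DName → Diag applies, adding Diag; Diag → PName applies, adding PName. So (Ward, DName)⁺ = {Ward, PName, Diag, DName}.
This closure contains every attribute of Patient1, so Patient1 ∩ Patient2 → Patient1. The join is lossless.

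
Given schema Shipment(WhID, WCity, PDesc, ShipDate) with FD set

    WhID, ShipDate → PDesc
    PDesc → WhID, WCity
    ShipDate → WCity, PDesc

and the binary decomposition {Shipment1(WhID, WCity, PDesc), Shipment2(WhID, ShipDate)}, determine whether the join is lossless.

No

Common attributes: Shipment1 ∩ Shipment2 = {WhID}.
No dependency enlarges {WhID}, so (WhID)⁺ = {WhID}.
The closure contains neither all of Shipment1 = {WhID, WCity, PDesc} nor all of Shipment2 = {WhID, ShipDate}, so the common attributes are not a superkey of either fragment. The join is lossy.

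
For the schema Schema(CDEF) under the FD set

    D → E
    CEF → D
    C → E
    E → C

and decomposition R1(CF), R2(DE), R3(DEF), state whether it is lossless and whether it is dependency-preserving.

Lossless test (chase): Rows 2 and 3 agree on E; apply E→C and equate their C entries. No row becomes fully distinguished — the join is lossy.
Dependency preservation: the restricted closure of {C} across the fragments never reaches {E}, so C → E cannot be enforced without a join — not preserved.

lossy and not dependency-preserving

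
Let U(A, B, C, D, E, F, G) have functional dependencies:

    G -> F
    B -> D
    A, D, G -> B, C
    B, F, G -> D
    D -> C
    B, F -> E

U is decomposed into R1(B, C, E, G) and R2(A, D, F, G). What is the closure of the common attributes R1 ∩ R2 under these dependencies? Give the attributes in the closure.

F, G

R1 ∩ R2 = {G}.
G → F applies, adding F
Closure: {F, G}.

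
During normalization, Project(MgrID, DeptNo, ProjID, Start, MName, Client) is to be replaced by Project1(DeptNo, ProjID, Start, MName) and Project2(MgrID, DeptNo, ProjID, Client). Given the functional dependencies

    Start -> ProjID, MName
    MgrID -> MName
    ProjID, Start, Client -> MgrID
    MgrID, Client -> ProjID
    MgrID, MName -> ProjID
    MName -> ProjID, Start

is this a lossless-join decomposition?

No

Common attributes: Project1 ∩ Project2 = {DeptNo, ProjID}.
No dependency enlarges {DeptNo, ProjID}, so (DeptNo, ProjID)⁺ = {DeptNo, ProjID}.
The closure contains neither all of Project1 = {DeptNo, ProjID, Start, MName} nor all of Project2 = {MgrID, DeptNo, ProjID, Client}, so the common attributes are not a superkey of either fragment. The join is lossy.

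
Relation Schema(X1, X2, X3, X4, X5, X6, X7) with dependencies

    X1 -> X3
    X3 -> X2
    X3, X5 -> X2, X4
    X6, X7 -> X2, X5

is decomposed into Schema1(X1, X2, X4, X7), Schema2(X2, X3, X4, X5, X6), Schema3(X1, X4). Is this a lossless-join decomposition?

Chase test. Columns are X1, X2, X3, X4, X5, X6, X7; row i has aⱼ where attribute j ∈ Schemai, else bᵢⱼ.
Initial tableau (one row per fragment):
  row 1: a1 a2 b13 a4 b15 b16 a7
  row 2: b21 a2 a3 a4 a5 a6 b27
  row 3: a1 b32 b33 a4 b35 b36 b37
Rows 1 and 3 agree on X1; apply X1→X3 and equate their X3 entries.
Rows 1 and 3 agree on X3; apply X3→X2 and equate their X2 entries.
No row becomes fully distinguished — the join is lossy.

No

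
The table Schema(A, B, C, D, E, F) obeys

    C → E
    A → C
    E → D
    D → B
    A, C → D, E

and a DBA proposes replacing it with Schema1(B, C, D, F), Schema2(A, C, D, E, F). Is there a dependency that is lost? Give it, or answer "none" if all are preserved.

C → E lies within Schema2.
A → C lies within Schema2.
E → D lies within Schema2.
D → B lies within Schema1.
A, C → D, E lies within Schema2.
Every dependency is enforceable on the fragments, so the decomposition is dependency-preserving.

none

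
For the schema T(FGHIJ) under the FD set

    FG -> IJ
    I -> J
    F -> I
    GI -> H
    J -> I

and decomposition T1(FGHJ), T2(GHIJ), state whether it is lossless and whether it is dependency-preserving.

Lossless test: (GHJ)⁺ = {GHIJ}, which contains all of one fragment — lossless.
Dependency preservation: FG → IJ; F → I are not contained in any single fragment, but the restricted closure of each left-hand side across the fragments still reaches the right-hand side; the remaining FDs each lie inside some fragment. All dependencies are preserved.

lossless and dependency-preserving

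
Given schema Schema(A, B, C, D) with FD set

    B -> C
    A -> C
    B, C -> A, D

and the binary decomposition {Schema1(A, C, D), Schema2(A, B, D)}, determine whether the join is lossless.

Yes

Common attributes: Schema1 ∩ Schema2 = {A, D}.
Closure of {A, D}: A → C applies, adding C. So (A, D)⁺ = {A, C, D}.
This closure contains every attribute of Schema1, so Schema1 ∩ Schema2 → Schema1. The join is lossless.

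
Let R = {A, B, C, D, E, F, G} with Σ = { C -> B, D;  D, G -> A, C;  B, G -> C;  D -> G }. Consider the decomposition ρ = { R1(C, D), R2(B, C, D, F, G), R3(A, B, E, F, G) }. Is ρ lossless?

Yes

Chase test. Columns are A, B, C, D, E, F, G; row i has aⱼ where attribute j ∈ Ri, else bᵢⱼ.
Initial tableau (one row per fragment):
  row 1: b11 b12 a3 a4 b15 b16 b17
  row 2: b21 a2 a3 a4 b25 a6 a7
  row 3: a1 a2 b33 b34 a5 a6 a7
Rows 1 and 2 agree on C; apply C→B, D and equate their B, D entries.
Rows 2 and 3 agree on B, G; apply B, G→C and equate their C entries.
Rows 1 and 2 agree on D; apply D→G and equate their G entries.
Rows 1 and 3 agree on C; apply C→B, D and equate their B, D entries.
Rows 1 and 2 agree on D, G; apply D, G→A, C and equate their A, C entries.
Rows 1 and 3 agree on D, G; apply D, G→A, C and equate their A, C entries.
Row 3 is now all distinguished symbols — the join is lossless.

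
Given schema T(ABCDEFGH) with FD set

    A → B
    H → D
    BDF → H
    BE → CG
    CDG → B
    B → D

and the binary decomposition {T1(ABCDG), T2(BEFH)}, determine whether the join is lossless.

Common attributes: T1 ∩ T2 = {B}.
Closure of {B}: B → D applies, adding D. So (B)⁺ = {BD}.
The closure contains neither all of T1 = {ABCDG} nor all of T2 = {BEFH}, so the common attributes are not a superkey of either fragment. The join is lossy.

No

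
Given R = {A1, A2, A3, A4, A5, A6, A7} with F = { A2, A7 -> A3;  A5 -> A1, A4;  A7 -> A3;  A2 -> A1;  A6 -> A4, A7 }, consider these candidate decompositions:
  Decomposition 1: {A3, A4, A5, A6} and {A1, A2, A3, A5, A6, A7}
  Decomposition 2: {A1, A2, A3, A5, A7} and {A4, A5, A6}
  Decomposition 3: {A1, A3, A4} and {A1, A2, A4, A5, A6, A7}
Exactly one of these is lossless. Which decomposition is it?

Decomposition 1

Decomposition 1: common = {A3, A5, A6}, closure = {A1, A3, A4, A5, A6, A7} → lossless.
Decomposition 2: common = {A5}, closure = {A1, A4, A5} → lossy.
Decomposition 3: common = {A1, A4}, closure = {A1, A4} → lossy.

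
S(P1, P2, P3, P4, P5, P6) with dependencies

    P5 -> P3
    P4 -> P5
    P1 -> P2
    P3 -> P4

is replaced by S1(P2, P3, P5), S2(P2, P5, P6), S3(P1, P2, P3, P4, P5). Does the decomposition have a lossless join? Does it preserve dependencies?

lossy but dependency-preserving

Lossless test (chase): Rows 1 and 2 agree on P5; apply P5→P3 and equate their P3 entries. Rows 1 and 2 agree on P3; apply P3→P4 and equate their P4 entries. Rows 1 and 3 agree on P3; apply P3→P4 and equate their P4 entries. No row becomes fully distinguished — the join is lossy.
Dependency preservation: every FD's attributes lie within a single fragment, so each can be enforced locally — preserved.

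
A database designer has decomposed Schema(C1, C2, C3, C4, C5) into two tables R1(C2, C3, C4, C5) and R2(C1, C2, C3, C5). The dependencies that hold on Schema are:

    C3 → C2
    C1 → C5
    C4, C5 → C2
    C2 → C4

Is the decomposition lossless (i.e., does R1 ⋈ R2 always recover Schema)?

Yes

Common attributes: R1 ∩ R2 = {C2, C3, C5}.
Closure of {C2, C3, C5}: C2 → C4 applies, adding C4. So (C2, C3, C5)⁺ = {C2, C3, C4, C5}.
This closure contains every attribute of R1, so R1 ∩ R2 → R1. The join is lossless.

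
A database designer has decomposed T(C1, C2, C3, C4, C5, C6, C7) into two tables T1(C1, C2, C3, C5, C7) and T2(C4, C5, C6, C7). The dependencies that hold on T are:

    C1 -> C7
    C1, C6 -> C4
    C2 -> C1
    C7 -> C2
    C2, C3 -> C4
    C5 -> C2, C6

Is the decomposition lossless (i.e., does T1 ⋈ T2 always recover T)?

Common attributes: T1 ∩ T2 = {C5, C7}.
Closure of {C5, C7}: C7 → C2 applies, adding C2; C5 → C2, C6 applies, adding C6; C2 → C1 applies, adding C1; C1, C6 → C4 applies, adding C4. So (C5, C7)⁺ = {C1, C2, C4, C5, C6, C7}.
This closure contains every attribute of T2, so T1 ∩ T2 → T2. The join is lossless.

Yes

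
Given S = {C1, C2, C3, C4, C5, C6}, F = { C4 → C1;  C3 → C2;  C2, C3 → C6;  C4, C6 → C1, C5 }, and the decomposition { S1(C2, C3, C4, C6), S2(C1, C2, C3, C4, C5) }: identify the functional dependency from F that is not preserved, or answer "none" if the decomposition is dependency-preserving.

C4, C6 → C1, C5

Check C4, C6 → C1, C5: no single fragment contains all of {C1, C4, C5, C6}, and the restricted closure of {C4, C6} across the fragments never reaches {C1, C5}.
C4 → C1 is preserved.
C3 → C2 is preserved.
C2, C3 → C6 is preserved.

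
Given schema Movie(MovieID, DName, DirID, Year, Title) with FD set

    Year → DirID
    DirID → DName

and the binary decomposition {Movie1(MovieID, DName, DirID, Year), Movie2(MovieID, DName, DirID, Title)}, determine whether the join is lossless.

Common attributes: Movie1 ∩ Movie2 = {MovieID, DName, DirID}.
No dependency enlarges {MovieID, DName, DirID}, so (MovieID, DName, DirID)⁺ = {MovieID, DName, DirID}.
The closure contains neither all of Movie1 = {MovieID, DName, DirID, Year} nor all of Movie2 = {MovieID, DName, DirID, Title}, so the common attributes are not a superkey of either fragment. The join is lossy.

No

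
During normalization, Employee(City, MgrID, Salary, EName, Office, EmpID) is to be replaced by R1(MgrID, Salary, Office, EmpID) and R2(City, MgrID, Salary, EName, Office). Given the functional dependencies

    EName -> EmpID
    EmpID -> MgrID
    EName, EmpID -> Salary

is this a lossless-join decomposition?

No

Common attributes: R1 ∩ R2 = {MgrID, Salary, Office}.
No dependency enlarges {MgrID, Salary, Office}, so (MgrID, Salary, Office)⁺ = {MgrID, Salary, Office}.
The closure contains neither all of R1 = {MgrID, Salary, Office, EmpID} nor all of R2 = {City, MgrID, Salary, EName, Office}, so the common attributes are not a superkey of either fragment. The join is lossy.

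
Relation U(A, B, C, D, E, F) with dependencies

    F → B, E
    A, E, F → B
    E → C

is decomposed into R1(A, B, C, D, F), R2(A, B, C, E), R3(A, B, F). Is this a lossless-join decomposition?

No

Chase test. Columns are A, B, C, D, E, F; row i has aⱼ where attribute j ∈ Ri, else bᵢⱼ.
Initial tableau (one row per fragment):
  row 1: a1 a2 a3 a4 b15 a6
  row 2: a1 a2 a3 b24 a5 b26
  row 3: a1 a2 b33 b34 b35 a6
Rows 1 and 3 agree on F; apply F→B, E and equate their B, E entries.
Rows 1 and 3 agree on E; apply E→C and equate their C entries.
No row becomes fully distinguished — the join is lossy.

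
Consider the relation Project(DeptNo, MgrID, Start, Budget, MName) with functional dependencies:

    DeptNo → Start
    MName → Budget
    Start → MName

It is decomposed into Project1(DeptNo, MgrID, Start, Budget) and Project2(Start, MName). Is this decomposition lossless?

Common attributes: Project1 ∩ Project2 = {Start}.
Closure of {Start}: Start → MName applies, adding MName; MName → Budget applies, adding Budget. So (Start)⁺ = {Start, Budget, MName}.
This closure contains every attribute of Project2, so Project1 ∩ Project2 → Project2. The join is lossless.

Yes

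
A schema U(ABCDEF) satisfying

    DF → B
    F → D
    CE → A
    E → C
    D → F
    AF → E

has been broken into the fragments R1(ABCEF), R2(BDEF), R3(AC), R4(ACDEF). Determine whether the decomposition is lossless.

Yes

Chase test. Columns are ABCDEF; row i has aⱼ where attribute j ∈ Ri, else bᵢⱼ.
Initial tableau (one row per fragment):
  row 1: a1 a2 a3 b14 a5 a6
  row 2: b21 a2 b23 a4 a5 a6
  row 3: a1 b32 a3 b34 b35 b36
  row 4: a1 b42 a3 a4 a5 a6
Rows 2 and 4 agree on DF; apply DF→B and equate their B entries.
Rows 1 and 2 agree on F; apply F→D and equate their D entries.
Rows 1 and 2 agree on E; apply E→C and equate their C entries.
Rows 1 and 2 agree on CE; apply CE→A and equate their A entries.
Row 1 is now all distinguished symbols — the join is lossless.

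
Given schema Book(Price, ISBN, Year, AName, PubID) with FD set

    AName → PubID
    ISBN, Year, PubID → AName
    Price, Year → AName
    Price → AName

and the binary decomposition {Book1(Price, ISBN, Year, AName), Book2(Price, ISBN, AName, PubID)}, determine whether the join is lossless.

Common attributes: Book1 ∩ Book2 = {Price, ISBN, AName}.
Closure of {Price, ISBN, AName}: AName → PubID applies, adding PubID. So (Price, ISBN, AName)⁺ = {Price, ISBN, AName, PubID}.
This closure contains every attribute of Book2, so Book1 ∩ Book2 → Book2. The join is lossless.

Yes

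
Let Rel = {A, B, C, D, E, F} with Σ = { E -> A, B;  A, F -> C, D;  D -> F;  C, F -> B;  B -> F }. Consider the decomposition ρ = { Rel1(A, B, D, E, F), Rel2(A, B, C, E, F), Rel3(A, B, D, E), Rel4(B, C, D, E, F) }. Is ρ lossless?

Chase test. Columns are A, B, C, D, E, F; row i has aⱼ where attribute j ∈ Reli, else bᵢⱼ.
Initial tableau (one row per fragment):
  row 1: a1 a2 b13 a4 a5 a6
  row 2: a1 a2 a3 b24 a5 a6
  row 3: a1 a2 b33 a4 a5 b36
  row 4: b41 a2 a3 a4 a5 a6
Rows 1 and 4 agree on E; apply E→A, B and equate their A, B entries.
Rows 1 and 2 agree on A, F; apply A, F→C, D and equate their C, D entries.
Rows 1 and 3 agree on D; apply D→F and equate their F entries.
Rows 1 and 3 agree on A, F; apply A, F→C, D and equate their C, D entries.
Row 1 is now all distinguished symbols — the join is lossless.

Yes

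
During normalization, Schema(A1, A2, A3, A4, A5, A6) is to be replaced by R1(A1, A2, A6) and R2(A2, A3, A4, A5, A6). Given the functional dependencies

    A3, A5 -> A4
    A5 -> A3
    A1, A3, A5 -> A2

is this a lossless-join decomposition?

Common attributes: R1 ∩ R2 = {A2, A6}.
No dependency enlarges {A2, A6}, so (A2, A6)⁺ = {A2, A6}.
The closure contains neither all of R1 = {A1, A2, A6} nor all of R2 = {A2, A3, A4, A5, A6}, so the common attributes are not a superkey of either fragment. The join is lossy.

No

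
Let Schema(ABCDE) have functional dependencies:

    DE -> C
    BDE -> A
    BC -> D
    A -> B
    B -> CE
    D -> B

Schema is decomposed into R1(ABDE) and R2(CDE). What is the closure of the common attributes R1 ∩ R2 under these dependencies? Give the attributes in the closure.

R1 ∩ R2 = {DE}.
DE → C applies, adding C
D → B applies, adding B
BDE → A applies, adding A
Closure: {ABCDE}.

ABCDE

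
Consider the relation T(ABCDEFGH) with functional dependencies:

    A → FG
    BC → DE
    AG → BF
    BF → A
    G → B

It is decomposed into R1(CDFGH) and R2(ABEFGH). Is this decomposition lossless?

No

Common attributes: R1 ∩ R2 = {FGH}.
Closure of {FGH}: G → B applies, adding B; BF → A applies, adding A. So (FGH)⁺ = {ABFGH}.
The closure contains neither all of R1 = {CDFGH} nor all of R2 = {ABEFGH}, so the common attributes are not a superkey of either fragment. The join is lossy.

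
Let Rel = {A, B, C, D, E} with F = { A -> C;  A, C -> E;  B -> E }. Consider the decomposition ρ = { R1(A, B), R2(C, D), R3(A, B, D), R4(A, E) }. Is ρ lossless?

No

Chase test. Columns are A, B, C, D, E; row i has aⱼ where attribute j ∈ Ri, else bᵢⱼ.
Initial tableau (one row per fragment):
  row 1: a1 a2 b13 b14 b15
  row 2: b21 b22 a3 a4 b25
  row 3: a1 a2 b33 a4 b35
  row 4: a1 b42 b43 b44 a5
Rows 1 and 3 agree on A; apply A→C and equate their C entries.
Rows 1 and 4 agree on A; apply A→C and equate their C entries.
Rows 1 and 3 agree on A, C; apply A, C→E and equate their E entries.
Rows 1 and 4 agree on A, C; apply A, C→E and equate their E entries.
No row becomes fully distinguished — the join is lossy.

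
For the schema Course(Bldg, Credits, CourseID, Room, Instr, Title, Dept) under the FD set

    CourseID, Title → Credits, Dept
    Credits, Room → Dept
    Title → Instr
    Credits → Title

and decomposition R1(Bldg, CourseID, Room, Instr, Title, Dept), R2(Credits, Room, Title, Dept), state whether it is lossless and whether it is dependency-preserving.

lossy and not dependency-preserving

Lossless test: (Room, Title, Dept)⁺ = {Room, Instr, Title, Dept}, which is a superkey of neither fragment — lossy.
Dependency preservation: the restricted closure of {CourseID, Title} across the fragments never reaches {Credits, Dept}, so CourseID, Title → Credits, Dept cannot be enforced without a join — not preserved.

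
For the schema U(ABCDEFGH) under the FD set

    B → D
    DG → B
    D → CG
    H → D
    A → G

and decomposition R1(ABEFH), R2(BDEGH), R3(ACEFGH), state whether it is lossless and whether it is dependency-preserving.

Lossless test (chase): Rows 1 and 2 agree on B; apply B→D and equate their D entries. Rows 1 and 2 agree on D; apply D→CG and equate their CG entries. Rows 1 and 3 agree on H; apply H→D and equate their D entries. Rows 1 and 3 agree on DG; apply DG→B and equate their B entries. Rows 1 and 3 agree on D; apply D→CG and equate their CG entries. Row 1 is now all distinguished symbols — the join is lossless.
Dependency preservation: the restricted closure of {D} across the fragments never reaches {CG}, so D → CG cannot be enforced without a join — not preserved.

lossless but not dependency-preserving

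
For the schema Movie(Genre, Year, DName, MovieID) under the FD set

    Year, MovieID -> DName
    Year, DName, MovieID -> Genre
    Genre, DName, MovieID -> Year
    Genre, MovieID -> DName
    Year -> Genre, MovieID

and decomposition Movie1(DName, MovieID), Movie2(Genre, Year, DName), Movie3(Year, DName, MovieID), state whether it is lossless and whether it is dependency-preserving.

Lossless test (chase): Rows 2 and 3 agree on Year; apply Year→Genre, MovieID and equate their Genre, MovieID entries. Row 2 is now all distinguished symbols — the join is lossless.
Dependency preservation: the restricted closure of {Genre, DName, MovieID} across the fragments never reaches {Year}, so Genre, DName, MovieID → Year cannot be enforced without a join — not preserved.

lossless but not dependency-preserving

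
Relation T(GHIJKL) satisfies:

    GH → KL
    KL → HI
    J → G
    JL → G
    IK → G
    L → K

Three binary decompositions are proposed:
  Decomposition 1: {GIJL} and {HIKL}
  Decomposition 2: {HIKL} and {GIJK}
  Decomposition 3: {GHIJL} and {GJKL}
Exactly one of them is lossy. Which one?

Decomposition 2

Decomposition 1: common = {IL}, closure = {GHIKL} → lossless.
Decomposition 2: common = {IK}, closure = {GIK} → lossy.
Decomposition 3: common = {GJL}, closure = {GHIJKL} → lossless.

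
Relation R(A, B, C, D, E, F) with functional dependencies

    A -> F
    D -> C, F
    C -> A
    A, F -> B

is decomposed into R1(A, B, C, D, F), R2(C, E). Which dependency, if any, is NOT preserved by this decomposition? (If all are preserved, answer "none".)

A → F lies within R1.
D → C, F lies within R1.
C → A lies within R1.
A, F → B lies within R1.
Every dependency is enforceable on the fragments, so the decomposition is dependency-preserving.

none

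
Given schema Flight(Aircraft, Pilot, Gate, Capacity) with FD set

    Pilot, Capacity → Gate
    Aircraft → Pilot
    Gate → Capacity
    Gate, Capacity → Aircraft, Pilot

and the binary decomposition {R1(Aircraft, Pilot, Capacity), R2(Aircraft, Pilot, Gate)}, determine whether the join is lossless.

Common attributes: R1 ∩ R2 = {Aircraft, Pilot}.
No dependency enlarges {Aircraft, Pilot}, so (Aircraft, Pilot)⁺ = {Aircraft, Pilot}.
The closure contains neither all of R1 = {Aircraft, Pilot, Capacity} nor all of R2 = {Aircraft, Pilot, Gate}, so the common attributes are not a superkey of either fragment. The join is lossy.

No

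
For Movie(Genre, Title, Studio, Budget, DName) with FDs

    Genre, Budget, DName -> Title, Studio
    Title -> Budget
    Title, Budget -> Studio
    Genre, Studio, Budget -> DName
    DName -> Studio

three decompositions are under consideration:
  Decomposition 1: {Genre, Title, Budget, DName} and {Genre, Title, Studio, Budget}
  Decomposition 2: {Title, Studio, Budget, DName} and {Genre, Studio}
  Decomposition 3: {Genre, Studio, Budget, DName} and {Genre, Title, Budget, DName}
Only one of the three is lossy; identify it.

Decomposition 2

Decomposition 1: common = {Genre, Title, Budget}, closure = {Genre, Title, Studio, Budget, DName} → lossless.
Decomposition 2: common = {Studio}, closure = {Studio} → lossy.
Decomposition 3: common = {Genre, Budget, DName}, closure = {Genre, Title, Studio, Budget, DName} → lossless.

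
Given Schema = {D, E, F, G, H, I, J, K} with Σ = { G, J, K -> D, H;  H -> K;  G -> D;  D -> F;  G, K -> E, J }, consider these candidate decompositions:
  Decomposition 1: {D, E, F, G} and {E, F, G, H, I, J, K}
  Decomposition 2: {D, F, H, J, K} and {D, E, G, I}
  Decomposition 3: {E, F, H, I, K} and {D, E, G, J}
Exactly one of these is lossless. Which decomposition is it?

Decomposition 1: common = {E, F, G}, closure = {D, E, F, G} → lossless.
Decomposition 2: common = {D}, closure = {D, F} → lossy.
Decomposition 3: common = {E}, closure = {E} → lossy.

Decomposition 1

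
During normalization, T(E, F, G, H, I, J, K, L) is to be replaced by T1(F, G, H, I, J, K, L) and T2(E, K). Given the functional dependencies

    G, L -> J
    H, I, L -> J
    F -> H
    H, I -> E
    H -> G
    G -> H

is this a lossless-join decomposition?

Common attributes: T1 ∩ T2 = {K}.
No dependency enlarges {K}, so (K)⁺ = {K}.
The closure contains neither all of T1 = {F, G, H, I, J, K, L} nor all of T2 = {E, K}, so the common attributes are not a superkey of either fragment. The join is lossy.

No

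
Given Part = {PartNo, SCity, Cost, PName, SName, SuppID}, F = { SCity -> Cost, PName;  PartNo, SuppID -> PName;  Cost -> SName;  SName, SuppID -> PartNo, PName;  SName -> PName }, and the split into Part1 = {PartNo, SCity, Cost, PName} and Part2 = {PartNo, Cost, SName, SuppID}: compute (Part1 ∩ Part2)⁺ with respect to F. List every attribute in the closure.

PartNo, Cost, PName, SName

Part1 ∩ Part2 = {PartNo, Cost}.
Cost → SName applies, adding SName
SName → PName applies, adding PName
Closure: {PartNo, Cost, PName, SName}.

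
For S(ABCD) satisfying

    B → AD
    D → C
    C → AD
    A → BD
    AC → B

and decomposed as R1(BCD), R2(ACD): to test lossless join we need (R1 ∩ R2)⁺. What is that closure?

R1 ∩ R2 = {CD}.
C → AD applies, adding A
A → BD applies, adding B
Closure: {ABCD}.

ABCD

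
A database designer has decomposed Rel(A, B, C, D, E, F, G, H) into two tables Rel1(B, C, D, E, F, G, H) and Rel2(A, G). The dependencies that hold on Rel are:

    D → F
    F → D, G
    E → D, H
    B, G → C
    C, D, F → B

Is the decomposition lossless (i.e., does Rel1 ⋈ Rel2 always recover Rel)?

Common attributes: Rel1 ∩ Rel2 = {G}.
No dependency enlarges {G}, so (G)⁺ = {G}.
The closure contains neither all of Rel1 = {B, C, D, E, F, G, H} nor all of Rel2 = {A, G}, so the common attributes are not a superkey of either fragment. The join is lossy.

No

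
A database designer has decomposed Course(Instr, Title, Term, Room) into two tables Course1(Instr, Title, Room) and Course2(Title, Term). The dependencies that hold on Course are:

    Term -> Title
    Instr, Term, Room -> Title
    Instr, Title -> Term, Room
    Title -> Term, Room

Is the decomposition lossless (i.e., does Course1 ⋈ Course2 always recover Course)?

Yes

Common attributes: Course1 ∩ Course2 = {Title}.
Closure of {Title}: Title → Term, Room applies, adding Term, Room. So (Title)⁺ = {Title, Term, Room}.
This closure contains every attribute of Course2, so Course1 ∩ Course2 → Course2. The join is lossless.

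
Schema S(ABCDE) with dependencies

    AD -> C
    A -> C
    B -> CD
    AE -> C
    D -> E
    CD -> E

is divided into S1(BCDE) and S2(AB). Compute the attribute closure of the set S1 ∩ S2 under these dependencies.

S1 ∩ S2 = {B}.
B → CD applies, adding CD
D → E applies, adding E
Closure: {BCDE}.

BCDE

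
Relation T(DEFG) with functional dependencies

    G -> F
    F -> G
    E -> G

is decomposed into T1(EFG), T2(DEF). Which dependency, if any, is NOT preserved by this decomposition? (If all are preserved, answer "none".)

none

G → F lies within T1.
F → G lies within T1.
E → G lies within T1.
Every dependency is enforceable on the fragments, so the decomposition is dependency-preserving.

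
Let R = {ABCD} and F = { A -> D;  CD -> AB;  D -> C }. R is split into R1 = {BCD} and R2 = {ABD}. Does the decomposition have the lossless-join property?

Common attributes: R1 ∩ R2 = {BD}.
Closure of {BD}: D → C applies, adding C; CD → AB applies, adding A. So (BD)⁺ = {ABCD}.
This closure contains every attribute of R1, so R1 ∩ R2 → R1. The join is lossless.

Yes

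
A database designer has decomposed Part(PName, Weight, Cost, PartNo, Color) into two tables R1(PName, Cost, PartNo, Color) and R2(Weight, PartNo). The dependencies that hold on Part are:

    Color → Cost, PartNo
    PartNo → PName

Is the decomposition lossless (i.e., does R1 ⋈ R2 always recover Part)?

No

Common attributes: R1 ∩ R2 = {PartNo}.
Closure of {PartNo}: PartNo → PName applies, adding PName. So (PartNo)⁺ = {PName, PartNo}.
The closure contains neither all of R1 = {PName, Cost, PartNo, Color} nor all of R2 = {Weight, PartNo}, so the common attributes are not a superkey of either fragment. The join is lossy.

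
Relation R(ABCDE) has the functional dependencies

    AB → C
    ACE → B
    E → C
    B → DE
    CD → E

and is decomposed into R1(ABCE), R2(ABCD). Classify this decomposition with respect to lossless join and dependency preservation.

lossless but not dependency-preserving

Lossless test: (ABC)⁺ = {ABCDE}, which contains all of one fragment — lossless.
Dependency preservation: the restricted closure of {CD} across the fragments never reaches {E}, so CD → E cannot be enforced without a join — not preserved.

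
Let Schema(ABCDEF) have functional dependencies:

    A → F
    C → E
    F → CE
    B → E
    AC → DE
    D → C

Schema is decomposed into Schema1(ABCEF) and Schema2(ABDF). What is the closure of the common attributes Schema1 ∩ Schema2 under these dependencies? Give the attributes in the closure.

ABCDEF

Schema1 ∩ Schema2 = {ABF}.
F → CE applies, adding CE
AC → DE applies, adding D
Closure: {ABCDEF}.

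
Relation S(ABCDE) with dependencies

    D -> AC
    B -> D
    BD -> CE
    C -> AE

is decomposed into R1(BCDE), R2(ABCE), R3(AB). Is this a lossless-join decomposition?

Chase test. Columns are ABCDE; row i has aⱼ where attribute j ∈ Ri, else bᵢⱼ.
Initial tableau (one row per fragment):
  row 1: b11 a2 a3 a4 a5
  row 2: a1 a2 a3 b24 a5
  row 3: a1 a2 b33 b34 b35
Rows 1 and 2 agree on B; apply B→D and equate their D entries.
Rows 1 and 3 agree on B; apply B→D and equate their D entries.
Rows 1 and 3 agree on BD; apply BD→CE and equate their CE entries.
Rows 1 and 2 agree on C; apply C→AE and equate their AE entries.
Row 1 is now all distinguished symbols — the join is lossless.

Yes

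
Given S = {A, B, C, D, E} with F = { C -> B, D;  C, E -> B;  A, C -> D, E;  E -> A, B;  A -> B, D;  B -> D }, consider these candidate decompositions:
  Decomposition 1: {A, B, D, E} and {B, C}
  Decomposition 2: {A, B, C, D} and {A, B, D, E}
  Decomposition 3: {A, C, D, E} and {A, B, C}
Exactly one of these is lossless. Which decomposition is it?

Decomposition 3

Decomposition 1: common = {B}, closure = {B, D} → lossy.
Decomposition 2: common = {A, B, D}, closure = {A, B, D} → lossy.
Decomposition 3: common = {A, C}, closure = {A, B, C, D, E} → lossless.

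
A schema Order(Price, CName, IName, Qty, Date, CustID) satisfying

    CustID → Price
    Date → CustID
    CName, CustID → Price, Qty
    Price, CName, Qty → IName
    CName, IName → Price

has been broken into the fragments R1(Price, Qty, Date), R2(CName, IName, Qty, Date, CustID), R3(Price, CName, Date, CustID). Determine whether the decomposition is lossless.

Chase test. Columns are Price, CName, IName, Qty, Date, CustID; row i has aⱼ where attribute j ∈ Ri, else bᵢⱼ.
Initial tableau (one row per fragment):
  row 1: a1 b12 b13 a4 a5 b16
  row 2: b21 a2 a3 a4 a5 a6
  row 3: a1 a2 b33 b34 a5 a6
Rows 2 and 3 agree on CustID; apply CustID→Price and equate their Price entries.
Rows 1 and 2 agree on Date; apply Date→CustID and equate their CustID entries.
Rows 2 and 3 agree on CName, CustID; apply CName, CustID→Price, Qty and equate their Price, Qty entries.
Rows 2 and 3 agree on Price, CName, Qty; apply Price, CName, Qty→IName and equate their IName entries.
Row 2 is now all distinguished symbols — the join is lossless.

Yes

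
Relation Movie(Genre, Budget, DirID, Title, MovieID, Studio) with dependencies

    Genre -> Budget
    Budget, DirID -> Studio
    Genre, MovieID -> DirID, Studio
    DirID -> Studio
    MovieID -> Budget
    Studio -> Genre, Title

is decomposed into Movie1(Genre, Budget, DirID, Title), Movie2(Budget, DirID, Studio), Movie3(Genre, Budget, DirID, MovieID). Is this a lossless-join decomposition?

Yes

Chase test. Columns are Genre, Budget, DirID, Title, MovieID, Studio; row i has aⱼ where attribute j ∈ Moviei, else bᵢⱼ.
Initial tableau (one row per fragment):
  row 1: a1 a2 a3 a4 b15 b16
  row 2: b21 a2 a3 b24 b25 a6
  row 3: a1 a2 a3 b34 a5 b36
Rows 1 and 2 agree on Budget, DirID; apply Budget, DirID→Studio and equate their Studio entries.
Rows 1 and 3 agree on Budget, DirID; apply Budget, DirID→Studio and equate their Studio entries.
Rows 1 and 2 agree on Studio; apply Studio→Genre, Title and equate their Genre, Title entries.
Rows 1 and 3 agree on Studio; apply Studio→Genre, Title and equate their Genre, Title entries.
Row 3 is now all distinguished symbols — the join is lossless.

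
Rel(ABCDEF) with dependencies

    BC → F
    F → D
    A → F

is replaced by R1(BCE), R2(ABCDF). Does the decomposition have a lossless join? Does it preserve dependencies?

Lossless test: (BC)⁺ = {BCDF}, which is a superkey of neither fragment — lossy.
Dependency preservation: every FD's attributes lie within a single fragment, so each can be enforced locally — preserved.

lossy but dependency-preserving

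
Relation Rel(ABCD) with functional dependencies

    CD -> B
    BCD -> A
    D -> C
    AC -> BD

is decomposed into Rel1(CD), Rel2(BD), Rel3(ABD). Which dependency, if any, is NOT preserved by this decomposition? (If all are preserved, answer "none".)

AC -> BD

Check AC → BD: no single fragment contains all of {ABCD}, and the restricted closure of {AC} across the fragments never reaches {BD}.
CD → B is preserved.
BCD → A is preserved.
D → C is preserved.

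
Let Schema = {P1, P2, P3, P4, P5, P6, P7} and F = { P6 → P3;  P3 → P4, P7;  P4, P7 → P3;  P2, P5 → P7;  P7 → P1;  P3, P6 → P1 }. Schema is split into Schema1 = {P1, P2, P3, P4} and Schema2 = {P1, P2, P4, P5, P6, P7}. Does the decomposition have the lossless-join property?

No

Common attributes: Schema1 ∩ Schema2 = {P1, P2, P4}.
No dependency enlarges {P1, P2, P4}, so (P1, P2, P4)⁺ = {P1, P2, P4}.
The closure contains neither all of Schema1 = {P1, P2, P3, P4} nor all of Schema2 = {P1, P2, P4, P5, P6, P7}, so the common attributes are not a superkey of either fragment. The join is lossy.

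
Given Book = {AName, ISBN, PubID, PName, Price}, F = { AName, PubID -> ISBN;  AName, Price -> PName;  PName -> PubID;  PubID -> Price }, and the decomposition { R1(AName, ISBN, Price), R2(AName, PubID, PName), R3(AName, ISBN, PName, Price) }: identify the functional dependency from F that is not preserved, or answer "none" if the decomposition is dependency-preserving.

Check PubID → Price: no single fragment contains all of {PubID, Price}, and the restricted closure of {PubID} across the fragments never reaches {Price}.
AName, PubID → ISBN is preserved.
AName, Price → PName is preserved.
PName → PubID is preserved.

PubID -> Price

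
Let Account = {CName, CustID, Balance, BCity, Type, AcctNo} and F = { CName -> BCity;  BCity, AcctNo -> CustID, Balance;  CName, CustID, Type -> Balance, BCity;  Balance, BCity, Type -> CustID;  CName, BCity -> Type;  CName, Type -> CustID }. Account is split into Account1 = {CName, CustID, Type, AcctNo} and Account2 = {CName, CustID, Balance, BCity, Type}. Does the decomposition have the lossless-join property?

Common attributes: Account1 ∩ Account2 = {CName, CustID, Type}.
Closure of {CName, CustID, Type}: CName → BCity applies, adding BCity; CName, CustID, Type → Balance, BCity applies, adding Balance. So (CName, CustID, Type)⁺ = {CName, CustID, Balance, BCity, Type}.
This closure contains every attribute of Account2, so Account1 ∩ Account2 → Account2. The join is lossless.

Yes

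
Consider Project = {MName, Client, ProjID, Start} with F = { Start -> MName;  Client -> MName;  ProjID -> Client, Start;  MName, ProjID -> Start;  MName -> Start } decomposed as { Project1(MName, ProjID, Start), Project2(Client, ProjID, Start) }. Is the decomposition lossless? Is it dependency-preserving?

Lossless test: (ProjID, Start)⁺ = {MName, Client, ProjID, Start}, which contains all of one fragment — lossless.
Dependency preservation: Client → MName is not contained in any single fragment, but the restricted closure of its left-hand side across the fragments still reaches the right-hand side; the remaining FDs each lie inside some fragment. All dependencies are preserved.

lossless and dependency-preserving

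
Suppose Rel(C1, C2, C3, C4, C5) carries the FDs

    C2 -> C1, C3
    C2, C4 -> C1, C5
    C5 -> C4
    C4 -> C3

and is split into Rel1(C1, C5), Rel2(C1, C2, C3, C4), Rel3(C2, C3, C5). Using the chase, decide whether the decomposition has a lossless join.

Chase test. Columns are C1, C2, C3, C4, C5; row i has aⱼ where attribute j ∈ Reli, else bᵢⱼ.
Initial tableau (one row per fragment):
  row 1: a1 b12 b13 b14 a5
  row 2: a1 a2 a3 a4 b25
  row 3: b31 a2 a3 b34 a5
Rows 2 and 3 agree on C2; apply C2→C1, C3 and equate their C1, C3 entries.
Rows 1 and 3 agree on C5; apply C5→C4 and equate their C4 entries.
Rows 1 and 3 agree on C4; apply C4→C3 and equate their C3 entries.
No row becomes fully distinguished — the join is lossy.

No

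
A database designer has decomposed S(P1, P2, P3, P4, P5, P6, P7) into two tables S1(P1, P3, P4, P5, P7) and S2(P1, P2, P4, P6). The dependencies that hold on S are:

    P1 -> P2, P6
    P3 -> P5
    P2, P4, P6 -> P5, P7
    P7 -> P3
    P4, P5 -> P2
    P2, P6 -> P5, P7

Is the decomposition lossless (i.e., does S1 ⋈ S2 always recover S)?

Common attributes: S1 ∩ S2 = {P1, P4}.
Closure of {P1, P4}: P1 → P2, P6 applies, adding P2, P6; P2, P4, P6 → P5, P7 applies, adding P5, P7; P7 → P3 applies, adding P3. So (P1, P4)⁺ = {P1, P2, P3, P4, P5, P6, P7}.
This closure contains every attribute of S1, so S1 ∩ S2 → S1. The join is lossless.

Yes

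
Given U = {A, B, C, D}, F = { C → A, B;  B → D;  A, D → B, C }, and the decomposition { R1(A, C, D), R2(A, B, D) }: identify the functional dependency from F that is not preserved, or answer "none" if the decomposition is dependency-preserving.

none

C → A, B: restricted closure across fragments reaches A, B.
B → D lies within R2.
A, D → B, C: restricted closure across fragments reaches B, C.
Every dependency is enforceable on the fragments, so the decomposition is dependency-preserving.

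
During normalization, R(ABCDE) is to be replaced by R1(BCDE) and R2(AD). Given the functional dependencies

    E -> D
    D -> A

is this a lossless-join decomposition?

Yes

Common attributes: R1 ∩ R2 = {D}.
Closure of {D}: D → A applies, adding A. So (D)⁺ = {AD}.
This closure contains every attribute of R2, so R1 ∩ R2 → R2. The join is lossless.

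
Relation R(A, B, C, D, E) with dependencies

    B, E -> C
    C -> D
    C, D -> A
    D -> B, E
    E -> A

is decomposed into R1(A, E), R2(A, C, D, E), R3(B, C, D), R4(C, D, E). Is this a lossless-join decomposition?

Chase test. Columns are A, B, C, D, E; row i has aⱼ where attribute j ∈ Ri, else bᵢⱼ.
Initial tableau (one row per fragment):
  row 1: a1 b12 b13 b14 a5
  row 2: a1 b22 a3 a4 a5
  row 3: b31 a2 a3 a4 b35
  row 4: b41 b42 a3 a4 a5
Rows 2 and 3 agree on C, D; apply C, D→A and equate their A entries.
Rows 2 and 4 agree on C, D; apply C, D→A and equate their A entries.
Rows 2 and 3 agree on D; apply D→B, E and equate their B, E entries.
Rows 2 and 4 agree on D; apply D→B, E and equate their B, E entries.
Row 2 is now all distinguished symbols — the join is lossless.

Yes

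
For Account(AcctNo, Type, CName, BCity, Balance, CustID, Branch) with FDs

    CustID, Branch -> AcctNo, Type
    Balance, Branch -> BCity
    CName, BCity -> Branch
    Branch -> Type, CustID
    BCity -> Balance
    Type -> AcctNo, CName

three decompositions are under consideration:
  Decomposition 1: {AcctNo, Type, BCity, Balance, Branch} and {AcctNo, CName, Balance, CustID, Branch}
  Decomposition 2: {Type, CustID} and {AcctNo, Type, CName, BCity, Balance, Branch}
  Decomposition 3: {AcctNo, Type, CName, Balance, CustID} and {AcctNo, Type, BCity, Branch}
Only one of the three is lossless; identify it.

Decomposition 1: common = {AcctNo, Balance, Branch}, closure = {AcctNo, Type, CName, BCity, Balance, CustID, Branch} → lossless.
Decomposition 2: common = {Type}, closure = {AcctNo, Type, CName} → lossy.
Decomposition 3: common = {AcctNo, Type}, closure = {AcctNo, Type, CName} → lossy.

Decomposition 1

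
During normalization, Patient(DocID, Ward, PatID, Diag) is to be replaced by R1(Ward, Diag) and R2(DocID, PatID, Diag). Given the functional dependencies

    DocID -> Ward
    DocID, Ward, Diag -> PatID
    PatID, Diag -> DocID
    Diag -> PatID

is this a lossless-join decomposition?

Yes

Common attributes: R1 ∩ R2 = {Diag}.
Closure of {Diag}: Diag → PatID applies, adding PatID; PatID, Diag → DocID applies, adding DocID; DocID → Ward applies, adding Ward. So (Diag)⁺ = {DocID, Ward, PatID, Diag}.
This closure contains every attribute of R1, so R1 ∩ R2 → R1. The join is lossless.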